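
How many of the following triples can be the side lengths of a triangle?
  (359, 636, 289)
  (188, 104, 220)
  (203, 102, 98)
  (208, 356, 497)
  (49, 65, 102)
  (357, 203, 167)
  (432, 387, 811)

6

(289,359,636): 289+359 > 636 → valid
(104,188,220): 104+188 > 220 → valid
(98,102,203): 98+102 ≤ 203 → not valid
(208,356,497): 208+356 > 497 → valid
(49,65,102): 49+65 > 102 → valid
(167,203,357): 167+203 > 357 → valid
(387,432,811): 387+432 > 811 → valid
6 of the 7 triples form a triangle.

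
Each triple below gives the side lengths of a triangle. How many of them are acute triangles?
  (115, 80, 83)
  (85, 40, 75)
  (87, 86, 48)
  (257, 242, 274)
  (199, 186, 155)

(115,80,83): 80²+83² = 13289 > 13225 = 115² → acute
(85,40,75): 40²+75² = 7225 = 85² → right
(87,86,48): 48²+86² = 9700 > 7569 = 87² → acute
(257,242,274): 242²+257² = 124613 > 75076 = 274² → acute
(199,186,155): 155²+186² = 58621 > 39601 = 199² → acute
4 of the 5 are acute.

4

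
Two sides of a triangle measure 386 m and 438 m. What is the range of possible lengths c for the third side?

52 < c < 824 (m)

By the triangle inequality, c must be less than 386 + 438 = 824 and greater than |386 − 438| = 52.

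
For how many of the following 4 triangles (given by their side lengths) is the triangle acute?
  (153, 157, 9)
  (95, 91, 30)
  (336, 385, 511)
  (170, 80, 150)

(153,157,9): 9²+153² = 23490 < 24649 = 157² → obtuse
(95,91,30): 30²+91² = 9181 > 9025 = 95² → acute
(336,385,511): 336²+385² = 261121 = 511² → right
(170,80,150): 80²+150² = 28900 = 170² → right
1 of the 4 is acute.

1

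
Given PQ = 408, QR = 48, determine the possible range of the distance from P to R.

360 ≤ PR ≤ 456

By the triangle inequality, |408 − 48| ≤ PR ≤ 408 + 48.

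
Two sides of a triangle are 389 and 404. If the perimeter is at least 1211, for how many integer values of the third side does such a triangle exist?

375

Triangle inequality: 15 < x < 793. Perimeter ≥ 1211 gives x ≥ 1211 − 389 − 404 = 418.
So 418 ≤ x < 793; integers 418 through 792: 375 values.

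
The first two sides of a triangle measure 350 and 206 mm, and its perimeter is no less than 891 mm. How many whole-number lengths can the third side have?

Triangle inequality: 144 < x < 556. Perimeter ≥ 891 gives x ≥ 891 − 350 − 206 = 335.
So 335 ≤ x < 556; integers 335 through 555: 221 values.

221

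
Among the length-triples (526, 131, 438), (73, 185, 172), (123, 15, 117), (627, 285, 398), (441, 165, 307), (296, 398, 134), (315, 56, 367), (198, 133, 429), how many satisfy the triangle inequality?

7

(131,438,526): 131+438 > 526 → valid
(73,172,185): 73+172 > 185 → valid
(15,117,123): 15+117 > 123 → valid
(285,398,627): 285+398 > 627 → valid
(165,307,441): 165+307 > 441 → valid
(134,296,398): 134+296 > 398 → valid
(56,315,367): 56+315 > 367 → valid
(133,198,429): 133+198 ≤ 429 → not valid
7 of the 8 triples form a triangle.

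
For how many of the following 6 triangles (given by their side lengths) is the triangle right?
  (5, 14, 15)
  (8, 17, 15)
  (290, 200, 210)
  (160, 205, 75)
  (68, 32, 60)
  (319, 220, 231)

(5,14,15): 5²+14² = 221 < 225 = 15² → obtuse
(8,17,15): 8²+15² = 289 = 17² → right
(290,200,210): 200²+210² = 84100 = 290² → right
(160,205,75): 75²+160² = 31225 < 42025 = 205² → obtuse
(68,32,60): 32²+60² = 4624 = 68² → right
(319,220,231): 220²+231² = 101761 = 319² → right
4 of the 6 are right.

4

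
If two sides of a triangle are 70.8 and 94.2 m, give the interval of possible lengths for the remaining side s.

23.4 < s < 165.0 (m)

By the triangle inequality, s must be less than 70.8 + 94.2 = 165.0 and greater than |70.8 − 94.2| = 23.4.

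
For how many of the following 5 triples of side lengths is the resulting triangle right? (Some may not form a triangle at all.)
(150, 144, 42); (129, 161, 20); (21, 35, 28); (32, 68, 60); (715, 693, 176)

(150,144,42): 42²+144² = 22500 = 150² → right
(129,161,20): 20+129 ≤ 161, not a triangle
(21,35,28): 21²+28² = 1225 = 35² → right
(32,68,60): 32²+60² = 4624 = 68² → right
(715,693,176): 176²+693² = 511225 = 715² → right
4 of the 5 are right.

4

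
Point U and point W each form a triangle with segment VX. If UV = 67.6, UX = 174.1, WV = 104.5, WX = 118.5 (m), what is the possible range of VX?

From triangle UVX: |67.6 − 174.1| < VX < 67.6 + 174.1, i.e. 106.5 < VX < 241.7.
From triangle WVX: 14.0 < VX < 223.0.
Both must hold, so VX lies in the intersection.

106.5 < VX < 223.0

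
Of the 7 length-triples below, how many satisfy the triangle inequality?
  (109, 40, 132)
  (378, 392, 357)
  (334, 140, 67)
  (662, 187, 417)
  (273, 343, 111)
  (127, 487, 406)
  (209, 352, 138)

(40,109,132): 40+109 > 132 → valid
(357,378,392): 357+378 > 392 → valid
(67,140,334): 67+140 ≤ 334 → not valid
(187,417,662): 187+417 ≤ 662 → not valid
(111,273,343): 111+273 > 343 → valid
(127,406,487): 127+406 > 487 → valid
(138,209,352): 138+209 ≤ 352 → not valid
4 of the 7 triples form a triangle.

4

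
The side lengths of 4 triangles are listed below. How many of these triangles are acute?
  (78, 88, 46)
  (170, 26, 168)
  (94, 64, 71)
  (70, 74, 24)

(78,88,46): 46²+78² = 8200 > 7744 = 88² → acute
(170,26,168): 26²+168² = 28900 = 170² → right
(94,64,71): 64²+71² = 9137 > 8836 = 94² → acute
(70,74,24): 24²+70² = 5476 = 74² → right
2 of the 4 are acute.

2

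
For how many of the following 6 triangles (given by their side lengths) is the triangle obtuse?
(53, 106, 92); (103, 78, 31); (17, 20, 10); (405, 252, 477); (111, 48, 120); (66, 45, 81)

(53,106,92): 53²+92² = 11273 > 11236 = 106² → acute
(103,78,31): 31²+78² = 7045 < 10609 = 103² → obtuse
(17,20,10): 10²+17² = 389 < 400 = 20² → obtuse
(405,252,477): 252²+405² = 227529 = 477² → right
(111,48,120): 48²+111² = 14625 > 14400 = 120² → acute
(66,45,81): 45²+66² = 6381 < 6561 = 81² → obtuse
3 of the 6 are obtuse.

3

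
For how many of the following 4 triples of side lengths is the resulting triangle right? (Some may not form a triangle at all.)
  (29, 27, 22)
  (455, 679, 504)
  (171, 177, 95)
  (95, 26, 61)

1

(29,27,22): 22²+27² = 1213 > 841 = 29² → acute
(455,679,504): 455²+504² = 461041 = 679² → right
(171,177,95): 95²+171² = 38266 > 31329 = 177² → acute
(95,26,61): 26+61 ≤ 95, not a triangle
1 of the 4 is right.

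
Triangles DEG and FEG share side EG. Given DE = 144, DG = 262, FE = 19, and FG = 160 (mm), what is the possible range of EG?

141 < EG < 179

From triangle DEG: |144 − 262| < EG < 144 + 262, i.e. 118 < EG < 406.
From triangle FEG: 141 < EG < 179.
Both must hold, so EG lies in the intersection.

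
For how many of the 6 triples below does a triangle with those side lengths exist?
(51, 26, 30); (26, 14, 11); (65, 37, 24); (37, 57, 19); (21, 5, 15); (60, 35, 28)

(26,30,51): 26+30 > 51 → valid
(11,14,26): 11+14 ≤ 26 → not valid
(24,37,65): 24+37 ≤ 65 → not valid
(19,37,57): 19+37 ≤ 57 → not valid
(5,15,21): 5+15 ≤ 21 → not valid
(28,35,60): 28+35 > 60 → valid
2 of the 6 triples form a triangle.

2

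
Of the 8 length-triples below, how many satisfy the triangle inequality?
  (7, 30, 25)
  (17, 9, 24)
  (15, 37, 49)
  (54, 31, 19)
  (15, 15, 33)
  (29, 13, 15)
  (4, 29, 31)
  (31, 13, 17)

4

(7,25,30): 7+25 > 30 → valid
(9,17,24): 9+17 > 24 → valid
(15,37,49): 15+37 > 49 → valid
(19,31,54): 19+31 ≤ 54 → not valid
(15,15,33): 15+15 ≤ 33 → not valid
(13,15,29): 13+15 ≤ 29 → not valid
(4,29,31): 4+29 > 31 → valid
(13,17,31): 13+17 ≤ 31 → not valid
4 of the 8 triples form a triangle.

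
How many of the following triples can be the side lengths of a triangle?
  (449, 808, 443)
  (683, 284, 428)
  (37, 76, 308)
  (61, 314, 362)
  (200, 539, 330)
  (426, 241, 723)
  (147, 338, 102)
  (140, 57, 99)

(443,449,808): 443+449 > 808 → valid
(284,428,683): 284+428 > 683 → valid
(37,76,308): 37+76 ≤ 308 → not valid
(61,314,362): 61+314 > 362 → valid
(200,330,539): 200+330 ≤ 539 → not valid
(241,426,723): 241+426 ≤ 723 → not valid
(102,147,338): 102+147 ≤ 338 → not valid
(57,99,140): 57+99 > 140 → valid
4 of the 8 triples form a triangle.

4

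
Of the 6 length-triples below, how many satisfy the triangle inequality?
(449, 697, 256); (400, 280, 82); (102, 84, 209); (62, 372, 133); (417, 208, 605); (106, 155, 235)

3

(256,449,697): 256+449 > 697 → valid
(82,280,400): 82+280 ≤ 400 → not valid
(84,102,209): 84+102 ≤ 209 → not valid
(62,133,372): 62+133 ≤ 372 → not valid
(208,417,605): 208+417 > 605 → valid
(106,155,235): 106+155 > 235 → valid
3 of the 6 triples form a triangle.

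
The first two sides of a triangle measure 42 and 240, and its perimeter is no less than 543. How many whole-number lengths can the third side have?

21

Triangle inequality: 198 < x < 282. Perimeter ≥ 543 gives x ≥ 543 − 42 − 240 = 261.
So 261 ≤ x < 282; integers 261 through 281: 21 values.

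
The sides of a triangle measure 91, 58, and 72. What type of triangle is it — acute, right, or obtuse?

Compare the square of the longest side to the sum of squares of the other two: 58² + 72² = 8548 > 8281 = 91².

acute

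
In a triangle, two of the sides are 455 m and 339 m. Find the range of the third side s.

By the triangle inequality, s must be less than 455 + 339 = 794 and greater than |455 − 339| = 116.

116 < s < 794 (m)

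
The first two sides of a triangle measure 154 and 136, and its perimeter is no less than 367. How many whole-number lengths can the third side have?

Triangle inequality: 18 < x < 290. Perimeter ≥ 367 gives x ≥ 367 − 154 − 136 = 77.
So 77 ≤ x < 290; integers 77 through 289: 213 values.

213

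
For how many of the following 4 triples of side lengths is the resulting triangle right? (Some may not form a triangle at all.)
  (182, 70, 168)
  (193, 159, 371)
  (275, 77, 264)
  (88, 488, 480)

3

(182,70,168): 70²+168² = 33124 = 182² → right
(193,159,371): 159+193 ≤ 371, not a triangle
(275,77,264): 77²+264² = 75625 = 275² → right
(88,488,480): 88²+480² = 238144 = 488² → right
3 of the 4 are right.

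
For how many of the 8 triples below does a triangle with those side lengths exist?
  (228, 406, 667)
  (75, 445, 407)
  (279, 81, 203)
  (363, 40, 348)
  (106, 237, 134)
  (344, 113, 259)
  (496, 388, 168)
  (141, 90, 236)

(228,406,667): 228+406 ≤ 667 → not valid
(75,407,445): 75+407 > 445 → valid
(81,203,279): 81+203 > 279 → valid
(40,348,363): 40+348 > 363 → valid
(106,134,237): 106+134 > 237 → valid
(113,259,344): 113+259 > 344 → valid
(168,388,496): 168+388 > 496 → valid
(90,141,236): 90+141 ≤ 236 → not valid
6 of the 8 triples form a triangle.

6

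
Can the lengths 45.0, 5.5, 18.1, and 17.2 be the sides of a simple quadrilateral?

For a quadrilateral, each side must be shorter than the sum of the others.
Here the longest side is 45.0, but the remaining 3 sides sum to only 40.8.

No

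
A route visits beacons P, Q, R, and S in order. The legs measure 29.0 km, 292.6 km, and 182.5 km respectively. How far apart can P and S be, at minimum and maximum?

81.1 ≤ PS ≤ 504.1 km

The maximum is all hops collinear in one direction: 29.0 + 292.6 + 182.5 = 504.1.
The longest hop is 292.6; the others sum to 211.5. Folding the others back against it leaves at least 292.6 − 211.5 = 81.1.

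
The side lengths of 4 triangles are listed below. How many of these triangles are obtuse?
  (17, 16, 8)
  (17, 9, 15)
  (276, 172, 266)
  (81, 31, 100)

1

(17,16,8): 8²+16² = 320 > 289 = 17² → acute
(17,9,15): 9²+15² = 306 > 289 = 17² → acute
(276,172,266): 172²+266² = 100340 > 76176 = 276² → acute
(81,31,100): 31²+81² = 7522 < 10000 = 100² → obtuse
1 of the 4 is obtuse.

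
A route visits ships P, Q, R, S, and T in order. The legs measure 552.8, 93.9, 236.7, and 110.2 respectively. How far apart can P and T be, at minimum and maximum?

The maximum is all hops collinear in one direction: 552.8 + 93.9 + 236.7 + 110.2 = 993.6.
The longest hop is 552.8; the others sum to 440.8. Folding the others back against it leaves at least 552.8 − 440.8 = 112.0.

112.0 ≤ PT ≤ 993.6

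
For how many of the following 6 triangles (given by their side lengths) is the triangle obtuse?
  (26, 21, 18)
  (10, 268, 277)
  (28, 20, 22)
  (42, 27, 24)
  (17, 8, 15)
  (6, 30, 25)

(26,21,18): 18²+21² = 765 > 676 = 26² → acute
(10,268,277): 10²+268² = 71924 < 76729 = 277² → obtuse
(28,20,22): 20²+22² = 884 > 784 = 28² → acute
(42,27,24): 24²+27² = 1305 < 1764 = 42² → obtuse
(17,8,15): 8²+15² = 289 = 17² → right
(6,30,25): 6²+25² = 661 < 900 = 30² → obtuse
3 of the 6 are obtuse.

3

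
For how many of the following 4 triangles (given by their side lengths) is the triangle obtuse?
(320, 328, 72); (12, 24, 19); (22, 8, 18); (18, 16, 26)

(320,328,72): 72²+320² = 107584 = 328² → right
(12,24,19): 12²+19² = 505 < 576 = 24² → obtuse
(22,8,18): 8²+18² = 388 < 484 = 22² → obtuse
(18,16,26): 16²+18² = 580 < 676 = 26² → obtuse
3 of the 4 are obtuse.

3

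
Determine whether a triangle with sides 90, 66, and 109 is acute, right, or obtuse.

Compare the square of the longest side to the sum of squares of the other two: 66² + 90² = 12456 > 11881 = 109².

acute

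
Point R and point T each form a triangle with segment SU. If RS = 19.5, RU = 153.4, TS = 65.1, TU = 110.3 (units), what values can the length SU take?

133.9 < SU < 172.9

From triangle RSU: |19.5 − 153.4| < SU < 19.5 + 153.4, i.e. 133.9 < SU < 172.9.
From triangle TSU: 45.2 < SU < 175.4.
Both must hold, so SU lies in the intersection.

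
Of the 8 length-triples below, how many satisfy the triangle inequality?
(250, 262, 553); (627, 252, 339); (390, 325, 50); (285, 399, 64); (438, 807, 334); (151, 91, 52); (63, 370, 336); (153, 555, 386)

(250,262,553): 250+262 ≤ 553 → not valid
(252,339,627): 252+339 ≤ 627 → not valid
(50,325,390): 50+325 ≤ 390 → not valid
(64,285,399): 64+285 ≤ 399 → not valid
(334,438,807): 334+438 ≤ 807 → not valid
(52,91,151): 52+91 ≤ 151 → not valid
(63,336,370): 63+336 > 370 → valid
(153,386,555): 153+386 ≤ 555 → not valid
1 of the 8 triples forms a triangle.

1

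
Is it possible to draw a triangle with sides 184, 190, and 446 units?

No

The longest side is 446, but the other two sum to only 374.
374 < 446, so the triangle inequality fails.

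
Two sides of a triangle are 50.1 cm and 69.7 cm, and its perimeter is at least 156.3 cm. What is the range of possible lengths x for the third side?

Triangle inequality alone gives 19.6 < x < 119.8.
The perimeter condition gives x ≥ 156.3 − 50.1 − 69.7 = 36.5.
Intersecting the two: 36.5 ≤ x < 119.8.

36.5 ≤ x < 119.8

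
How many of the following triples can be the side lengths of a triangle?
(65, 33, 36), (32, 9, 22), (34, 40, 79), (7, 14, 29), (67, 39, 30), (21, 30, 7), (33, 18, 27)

(33,36,65): 33+36 > 65 → valid
(9,22,32): 9+22 ≤ 32 → not valid
(34,40,79): 34+40 ≤ 79 → not valid
(7,14,29): 7+14 ≤ 29 → not valid
(30,39,67): 30+39 > 67 → valid
(7,21,30): 7+21 ≤ 30 → not valid
(18,27,33): 18+27 > 33 → valid
3 of the 7 triples form a triangle.

3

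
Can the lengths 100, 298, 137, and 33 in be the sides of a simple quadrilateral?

No

For a quadrilateral, each side must be shorter than the sum of the others.
Here the longest side is 298, but the remaining 3 sides sum to only 270.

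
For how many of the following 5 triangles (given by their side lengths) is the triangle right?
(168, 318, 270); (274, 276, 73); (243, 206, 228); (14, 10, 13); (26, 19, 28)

(168,318,270): 168²+270² = 101124 = 318² → right
(274,276,73): 73²+274² = 80405 > 76176 = 276² → acute
(243,206,228): 206²+228² = 94420 > 59049 = 243² → acute
(14,10,13): 10²+13² = 269 > 196 = 14² → acute
(26,19,28): 19²+26² = 1037 > 784 = 28² → acute
1 of the 5 is right.

1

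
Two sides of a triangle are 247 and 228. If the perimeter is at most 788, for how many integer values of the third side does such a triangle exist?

294

Triangle inequality: 19 < x < 475. Perimeter ≤ 788 gives x ≤ 788 − 247 − 228 = 313.
So 19 < x ≤ 313; integers 20 through 313: 294 values.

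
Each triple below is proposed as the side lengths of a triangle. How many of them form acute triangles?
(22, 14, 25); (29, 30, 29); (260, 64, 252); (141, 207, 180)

3

(22,14,25): 14²+22² = 680 > 625 = 25² → acute
(29,30,29): 29²+29² = 1682 > 900 = 30² → acute
(260,64,252): 64²+252² = 67600 = 260² → right
(141,207,180): 141²+180² = 52281 > 42849 = 207² → acute
3 of the 4 are acute.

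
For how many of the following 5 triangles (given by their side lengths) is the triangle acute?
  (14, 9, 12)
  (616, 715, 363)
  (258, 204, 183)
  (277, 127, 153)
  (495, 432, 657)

(14,9,12): 9²+12² = 225 > 196 = 14² → acute
(616,715,363): 363²+616² = 511225 = 715² → right
(258,204,183): 183²+204² = 75105 > 66564 = 258² → acute
(277,127,153): 127²+153² = 39538 < 76729 = 277² → obtuse
(495,432,657): 432²+495² = 431649 = 657² → right
2 of the 5 are acute.

2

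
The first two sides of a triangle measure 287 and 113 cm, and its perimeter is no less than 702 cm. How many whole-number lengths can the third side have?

Triangle inequality: 174 < x < 400. Perimeter ≥ 702 gives x ≥ 702 − 287 − 113 = 302.
So 302 ≤ x < 400; integers 302 through 399: 98 values.

98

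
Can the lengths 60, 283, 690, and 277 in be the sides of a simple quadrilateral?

For a quadrilateral, each side must be shorter than the sum of the others.
Here the longest side is 690, but the remaining 3 sides sum to only 620.

No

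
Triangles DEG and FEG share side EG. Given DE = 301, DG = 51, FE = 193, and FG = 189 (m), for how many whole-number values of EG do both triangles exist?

From triangle DEG: 250 < EG < 352.
From triangle FEG: 4 < EG < 382.
Intersection: 250 < EG < 352, so integers 251 through 351: 101 values.

101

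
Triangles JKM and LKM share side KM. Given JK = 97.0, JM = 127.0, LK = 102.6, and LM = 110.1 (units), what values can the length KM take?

30.0 < KM < 212.7

From triangle JKM: |97.0 − 127.0| < KM < 97.0 + 127.0, i.e. 30.0 < KM < 224.0.
From triangle LKM: 7.5 < KM < 212.7.
Both must hold, so KM lies in the intersection.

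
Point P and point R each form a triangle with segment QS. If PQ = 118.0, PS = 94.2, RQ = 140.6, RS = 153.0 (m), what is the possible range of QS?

23.8 < QS < 212.2

From triangle PQS: |118.0 − 94.2| < QS < 118.0 + 94.2, i.e. 23.8 < QS < 212.2.
From triangle RQS: 12.4 < QS < 293.6.
Both must hold, so QS lies in the intersection.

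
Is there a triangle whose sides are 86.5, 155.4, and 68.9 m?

No

The two shorter sides sum to 155.4, exactly equal to the longest side 155.4.
That gives only a degenerate (flat) triangle — the inequality must be strict.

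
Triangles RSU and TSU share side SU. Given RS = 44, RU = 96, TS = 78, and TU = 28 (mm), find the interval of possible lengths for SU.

From triangle RSU: |44 − 96| < SU < 44 + 96, i.e. 52 < SU < 140.
From triangle TSU: 50 < SU < 106.
Both must hold, so SU lies in the intersection.

52 < SU < 106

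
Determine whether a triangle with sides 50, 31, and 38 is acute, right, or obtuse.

obtuse

Compare the square of the longest side to the sum of squares of the other two: 31² + 38² = 2405 < 2500 = 50².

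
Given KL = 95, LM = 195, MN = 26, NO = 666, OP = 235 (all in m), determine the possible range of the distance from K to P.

115 ≤ KP ≤ 1217 m

The maximum is all hops collinear in one direction: 95 + 195 + 26 + 666 + 235 = 1217.
The longest hop is 666; the others sum to 551. Folding the others back against it leaves at least 666 − 551 = 115.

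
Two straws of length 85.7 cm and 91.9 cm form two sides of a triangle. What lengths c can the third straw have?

By the triangle inequality, c must be less than 85.7 + 91.9 = 177.6 and greater than |85.7 − 91.9| = 6.2.

6.2 < c < 177.6 (cm)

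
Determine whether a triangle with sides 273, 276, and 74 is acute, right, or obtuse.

Compare the square of the longest side to the sum of squares of the other two: 74² + 273² = 80005 > 76176 = 276².

acute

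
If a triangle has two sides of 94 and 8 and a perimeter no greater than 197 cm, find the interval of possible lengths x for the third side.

86 < x ≤ 95 cm

Triangle inequality alone gives 86 < x < 102.
The perimeter condition gives x ≤ 197 − 94 − 8 = 95.
Intersecting the two: 86 < x ≤ 95.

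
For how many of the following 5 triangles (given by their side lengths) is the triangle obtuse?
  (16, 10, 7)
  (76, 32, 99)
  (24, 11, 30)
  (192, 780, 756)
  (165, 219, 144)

(16,10,7): 7²+10² = 149 < 256 = 16² → obtuse
(76,32,99): 32²+76² = 6800 < 9801 = 99² → obtuse
(24,11,30): 11²+24² = 697 < 900 = 30² → obtuse
(192,780,756): 192²+756² = 608400 = 780² → right
(165,219,144): 144²+165² = 47961 = 219² → right
3 of the 5 are obtuse.

3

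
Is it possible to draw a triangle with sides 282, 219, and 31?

The longest side is 282, but the other two sum to only 250.
250 < 282, so the triangle inequality fails.

No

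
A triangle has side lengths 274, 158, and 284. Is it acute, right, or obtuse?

acute

Compare the square of the longest side to the sum of squares of the other two: 158² + 274² = 100040 > 80656 = 284².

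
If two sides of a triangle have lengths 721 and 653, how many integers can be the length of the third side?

The third side lies in the open interval (68, 1374).
Integers from 69 to 1373 inclusive: 1373 − 69 + 1 = 1305.

1305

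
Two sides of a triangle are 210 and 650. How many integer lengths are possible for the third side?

419

The third side lies in the open interval (440, 860).
Integers from 441 to 859 inclusive: 859 − 441 + 1 = 419.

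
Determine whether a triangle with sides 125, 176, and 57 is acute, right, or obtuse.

Compare the square of the longest side to the sum of squares of the other two: 57² + 125² = 18874 < 30976 = 176².

obtuse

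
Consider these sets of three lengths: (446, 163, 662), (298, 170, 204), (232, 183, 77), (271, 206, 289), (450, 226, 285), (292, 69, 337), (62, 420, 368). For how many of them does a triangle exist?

6

(163,446,662): 163+446 ≤ 662 → not valid
(170,204,298): 170+204 > 298 → valid
(77,183,232): 77+183 > 232 → valid
(206,271,289): 206+271 > 289 → valid
(226,285,450): 226+285 > 450 → valid
(69,292,337): 69+292 > 337 → valid
(62,368,420): 62+368 > 420 → valid
6 of the 7 triples form a triangle.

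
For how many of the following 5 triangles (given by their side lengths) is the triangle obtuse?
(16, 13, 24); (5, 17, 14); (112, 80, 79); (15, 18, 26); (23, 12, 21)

(16,13,24): 13²+16² = 425 < 576 = 24² → obtuse
(5,17,14): 5²+14² = 221 < 289 = 17² → obtuse
(112,80,79): 79²+80² = 12641 > 12544 = 112² → acute
(15,18,26): 15²+18² = 549 < 676 = 26² → obtuse
(23,12,21): 12²+21² = 585 > 529 = 23² → acute
3 of the 5 are obtuse.

3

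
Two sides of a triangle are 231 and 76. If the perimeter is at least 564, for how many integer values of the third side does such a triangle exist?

50

Triangle inequality: 155 < x < 307. Perimeter ≥ 564 gives x ≥ 564 − 231 − 76 = 257.
So 257 ≤ x < 307; integers 257 through 306: 50 values.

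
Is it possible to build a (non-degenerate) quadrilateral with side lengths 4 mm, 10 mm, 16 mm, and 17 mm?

A quadrilateral exists iff every side is shorter than the sum of the others — equivalently, the longest side is less than the sum of the rest.
Longest side 17 < 30 (sum of the remaining 3), so yes.

Yes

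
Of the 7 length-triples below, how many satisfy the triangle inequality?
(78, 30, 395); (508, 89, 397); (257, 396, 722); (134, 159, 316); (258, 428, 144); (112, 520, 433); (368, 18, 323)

1

(30,78,395): 30+78 ≤ 395 → not valid
(89,397,508): 89+397 ≤ 508 → not valid
(257,396,722): 257+396 ≤ 722 → not valid
(134,159,316): 134+159 ≤ 316 → not valid
(144,258,428): 144+258 ≤ 428 → not valid
(112,433,520): 112+433 > 520 → valid
(18,323,368): 18+323 ≤ 368 → not valid
1 of the 7 triples forms a triangle.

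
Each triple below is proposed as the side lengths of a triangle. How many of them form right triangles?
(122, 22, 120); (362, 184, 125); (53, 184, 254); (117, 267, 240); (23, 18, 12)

2

(122,22,120): 22²+120² = 14884 = 122² → right
(362,184,125): 125+184 ≤ 362, not a triangle
(53,184,254): 53+184 ≤ 254, not a triangle
(117,267,240): 117²+240² = 71289 = 267² → right
(23,18,12): 12²+18² = 468 < 529 = 23² → obtuse
2 of the 5 are right.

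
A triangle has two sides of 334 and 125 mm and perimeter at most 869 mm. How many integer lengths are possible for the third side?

201

Triangle inequality: 209 < x < 459. Perimeter ≤ 869 gives x ≤ 869 − 334 − 125 = 410.
So 209 < x ≤ 410; integers 210 through 410: 201 values.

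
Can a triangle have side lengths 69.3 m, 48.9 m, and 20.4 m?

No

The two shorter sides sum to 69.3, exactly equal to the longest side 69.3.
That gives only a degenerate (flat) triangle — the inequality must be strict.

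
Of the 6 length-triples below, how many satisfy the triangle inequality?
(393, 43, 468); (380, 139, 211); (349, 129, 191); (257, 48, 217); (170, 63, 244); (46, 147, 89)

(43,393,468): 43+393 ≤ 468 → not valid
(139,211,380): 139+211 ≤ 380 → not valid
(129,191,349): 129+191 ≤ 349 → not valid
(48,217,257): 48+217 > 257 → valid
(63,170,244): 63+170 ≤ 244 → not valid
(46,89,147): 46+89 ≤ 147 → not valid
1 of the 6 triples forms a triangle.

1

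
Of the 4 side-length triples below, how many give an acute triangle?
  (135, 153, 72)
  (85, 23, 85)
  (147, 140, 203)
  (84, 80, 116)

1

(135,153,72): 72²+135² = 23409 = 153² → right
(85,23,85): 23²+85² = 7754 > 7225 = 85² → acute
(147,140,203): 140²+147² = 41209 = 203² → right
(84,80,116): 80²+84² = 13456 = 116² → right
1 of the 4 is acute.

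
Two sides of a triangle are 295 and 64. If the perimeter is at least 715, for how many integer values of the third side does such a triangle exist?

Triangle inequality: 231 < x < 359. Perimeter ≥ 715 gives x ≥ 715 − 295 − 64 = 356.
So 356 ≤ x < 359; integers 356 through 358: 3 values.

3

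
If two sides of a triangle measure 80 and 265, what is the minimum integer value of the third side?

186

The third side must be strictly greater than |80 − 265| = 185.
The smallest integer above 185 is 186.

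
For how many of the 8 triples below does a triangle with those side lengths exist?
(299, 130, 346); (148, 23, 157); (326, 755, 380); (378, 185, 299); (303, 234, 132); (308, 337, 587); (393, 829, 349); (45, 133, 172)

(130,299,346): 130+299 > 346 → valid
(23,148,157): 23+148 > 157 → valid
(326,380,755): 326+380 ≤ 755 → not valid
(185,299,378): 185+299 > 378 → valid
(132,234,303): 132+234 > 303 → valid
(308,337,587): 308+337 > 587 → valid
(349,393,829): 349+393 ≤ 829 → not valid
(45,133,172): 45+133 > 172 → valid
6 of the 8 triples form a triangle.

6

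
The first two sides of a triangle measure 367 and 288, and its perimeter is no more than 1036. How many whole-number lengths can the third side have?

302

Triangle inequality: 79 < x < 655. Perimeter ≤ 1036 gives x ≤ 1036 − 367 − 288 = 381.
So 79 < x ≤ 381; integers 80 through 381: 302 values.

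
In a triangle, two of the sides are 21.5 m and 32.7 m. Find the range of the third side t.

11.2 < t < 54.2

By the triangle inequality, t must be less than 21.5 + 32.7 = 54.2 and greater than |21.5 − 32.7| = 11.2.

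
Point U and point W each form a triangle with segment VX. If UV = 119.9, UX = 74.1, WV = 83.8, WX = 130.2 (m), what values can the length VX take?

From triangle UVX: |119.9 − 74.1| < VX < 119.9 + 74.1, i.e. 45.8 < VX < 194.0.
From triangle WVX: 46.4 < VX < 214.0.
Both must hold, so VX lies in the intersection.

46.4 < VX < 194.0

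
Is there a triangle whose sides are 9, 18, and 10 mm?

The longest side is 18, and the other two sum to 19.
Since 19 > 18, the triangle inequality holds.

Yes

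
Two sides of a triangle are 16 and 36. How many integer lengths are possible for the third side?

The third side lies in the open interval (20, 52).
Integers from 21 to 51 inclusive: 51 − 21 + 1 = 31.

31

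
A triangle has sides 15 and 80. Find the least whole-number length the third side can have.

66

The third side must be strictly greater than |15 − 80| = 65.
The smallest integer above 65 is 66.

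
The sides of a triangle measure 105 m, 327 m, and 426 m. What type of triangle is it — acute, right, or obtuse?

obtuse

Compare the square of the longest side to the sum of squares of the other two: 105² + 327² = 117954 < 181476 = 426².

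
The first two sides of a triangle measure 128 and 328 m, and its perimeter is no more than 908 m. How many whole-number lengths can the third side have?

252

Triangle inequality: 200 < x < 456. Perimeter ≤ 908 gives x ≤ 908 − 128 − 328 = 452.
So 200 < x ≤ 452; integers 201 through 452: 252 values.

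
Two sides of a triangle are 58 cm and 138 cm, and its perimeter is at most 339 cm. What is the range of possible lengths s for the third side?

80 < s ≤ 143

Triangle inequality alone gives 80 < s < 196.
The perimeter condition gives s ≤ 339 − 58 − 138 = 143.
Intersecting the two: 80 < s ≤ 143.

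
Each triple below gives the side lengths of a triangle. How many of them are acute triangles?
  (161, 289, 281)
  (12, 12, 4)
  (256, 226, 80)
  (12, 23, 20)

3

(161,289,281): 161²+281² = 104882 > 83521 = 289² → acute
(12,12,4): 4²+12² = 160 > 144 = 12² → acute
(256,226,80): 80²+226² = 57476 < 65536 = 256² → obtuse
(12,23,20): 12²+20² = 544 > 529 = 23² → acute
3 of the 4 are acute.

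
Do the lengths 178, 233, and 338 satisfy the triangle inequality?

The longest side is 338, and the other two sum to 411.
Since 411 > 338, the triangle inequality holds.

Yes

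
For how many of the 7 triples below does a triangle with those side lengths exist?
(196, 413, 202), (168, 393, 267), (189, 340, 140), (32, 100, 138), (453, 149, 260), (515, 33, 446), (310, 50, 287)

2

(196,202,413): 196+202 ≤ 413 → not valid
(168,267,393): 168+267 > 393 → valid
(140,189,340): 140+189 ≤ 340 → not valid
(32,100,138): 32+100 ≤ 138 → not valid
(149,260,453): 149+260 ≤ 453 → not valid
(33,446,515): 33+446 ≤ 515 → not valid
(50,287,310): 50+287 > 310 → valid
2 of the 7 triples form a triangle.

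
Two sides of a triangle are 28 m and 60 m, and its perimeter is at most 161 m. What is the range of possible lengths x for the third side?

Triangle inequality alone gives 32 < x < 88.
The perimeter condition gives x ≤ 161 − 28 − 60 = 73.
Intersecting the two: 32 < x ≤ 73.

32 < x ≤ 73 m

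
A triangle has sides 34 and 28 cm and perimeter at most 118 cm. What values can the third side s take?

6 < s ≤ 56 cm

Triangle inequality alone gives 6 < s < 62.
The perimeter condition gives s ≤ 118 − 34 − 28 = 56.
Intersecting the two: 6 < s ≤ 56.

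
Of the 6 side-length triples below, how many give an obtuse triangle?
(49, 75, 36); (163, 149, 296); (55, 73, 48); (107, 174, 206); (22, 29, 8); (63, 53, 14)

(49,75,36): 36²+49² = 3697 < 5625 = 75² → obtuse
(163,149,296): 149²+163² = 48770 < 87616 = 296² → obtuse
(55,73,48): 48²+55² = 5329 = 73² → right
(107,174,206): 107²+174² = 41725 < 42436 = 206² → obtuse
(22,29,8): 8²+22² = 548 < 841 = 29² → obtuse
(63,53,14): 14²+53² = 3005 < 3969 = 63² → obtuse
5 of the 6 are obtuse.

5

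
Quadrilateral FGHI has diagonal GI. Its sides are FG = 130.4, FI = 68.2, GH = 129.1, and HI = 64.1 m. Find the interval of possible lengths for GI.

From triangle FGI: |130.4 − 68.2| < GI < 130.4 + 68.2, i.e. 62.2 < GI < 198.6.
From triangle HGI: 65.0 < GI < 193.2.
Both must hold, so GI lies in the intersection.

65.0 < GI < 193.2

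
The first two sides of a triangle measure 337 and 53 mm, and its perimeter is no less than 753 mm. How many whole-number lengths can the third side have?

Triangle inequality: 284 < x < 390. Perimeter ≥ 753 gives x ≥ 753 − 337 − 53 = 363.
So 363 ≤ x < 390; integers 363 through 389: 27 values.

27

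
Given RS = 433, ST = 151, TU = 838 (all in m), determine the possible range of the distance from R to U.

254 ≤ RU ≤ 1422 m

The maximum is all hops collinear in one direction: 433 + 151 + 838 = 1422.
The longest hop is 838; the others sum to 584. Folding the others back against it leaves at least 838 − 584 = 254.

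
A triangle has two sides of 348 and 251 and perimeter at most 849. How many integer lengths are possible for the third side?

Triangle inequality: 97 < x < 599. Perimeter ≤ 849 gives x ≤ 849 − 348 − 251 = 250.
So 97 < x ≤ 250; integers 98 through 250: 153 values.

153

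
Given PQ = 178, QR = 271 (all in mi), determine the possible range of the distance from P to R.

By the triangle inequality, |178 − 271| ≤ PR ≤ 178 + 271.

93 ≤ PR ≤ 449 mi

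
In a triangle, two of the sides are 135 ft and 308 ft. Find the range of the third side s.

By the triangle inequality, s must be less than 135 + 308 = 443 and greater than |135 − 308| = 173.

173 < s < 443 (ft)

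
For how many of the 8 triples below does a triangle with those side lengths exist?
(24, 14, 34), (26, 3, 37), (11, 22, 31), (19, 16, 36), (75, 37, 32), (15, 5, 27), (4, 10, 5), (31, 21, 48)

3

(14,24,34): 14+24 > 34 → valid
(3,26,37): 3+26 ≤ 37 → not valid
(11,22,31): 11+22 > 31 → valid
(16,19,36): 16+19 ≤ 36 → not valid
(32,37,75): 32+37 ≤ 75 → not valid
(5,15,27): 5+15 ≤ 27 → not valid
(4,5,10): 4+5 ≤ 10 → not valid
(21,31,48): 21+31 > 48 → valid
3 of the 8 triples form a triangle.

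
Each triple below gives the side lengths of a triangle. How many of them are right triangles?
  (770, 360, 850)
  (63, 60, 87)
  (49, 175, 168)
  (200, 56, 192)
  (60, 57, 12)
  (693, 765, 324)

(770,360,850): 360²+770² = 722500 = 850² → right
(63,60,87): 60²+63² = 7569 = 87² → right
(49,175,168): 49²+168² = 30625 = 175² → right
(200,56,192): 56²+192² = 40000 = 200² → right
(60,57,12): 12²+57² = 3393 < 3600 = 60² → obtuse
(693,765,324): 324²+693² = 585225 = 765² → right
5 of the 6 are right.

5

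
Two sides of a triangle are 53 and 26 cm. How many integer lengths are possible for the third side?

The third side lies in the open interval (27, 79).
Integers from 28 to 78 inclusive: 78 − 28 + 1 = 51.

51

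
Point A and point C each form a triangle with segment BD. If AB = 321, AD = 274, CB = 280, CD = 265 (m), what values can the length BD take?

47 < BD < 545

From triangle ABD: |321 − 274| < BD < 321 + 274, i.e. 47 < BD < 595.
From triangle CBD: 15 < BD < 545.
Both must hold, so BD lies in the intersection.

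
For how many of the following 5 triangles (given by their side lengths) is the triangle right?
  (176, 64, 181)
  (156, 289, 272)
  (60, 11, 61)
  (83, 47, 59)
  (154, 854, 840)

(176,64,181): 64²+176² = 35072 > 32761 = 181² → acute
(156,289,272): 156²+272² = 98320 > 83521 = 289² → acute
(60,11,61): 11²+60² = 3721 = 61² → right
(83,47,59): 47²+59² = 5690 < 6889 = 83² → obtuse
(154,854,840): 154²+840² = 729316 = 854² → right
2 of the 5 are right.

2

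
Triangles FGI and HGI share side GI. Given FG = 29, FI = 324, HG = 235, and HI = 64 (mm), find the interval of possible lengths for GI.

295 < GI < 299

From triangle FGI: |29 − 324| < GI < 29 + 324, i.e. 295 < GI < 353.
From triangle HGI: 171 < GI < 299.
Both must hold, so GI lies in the intersection.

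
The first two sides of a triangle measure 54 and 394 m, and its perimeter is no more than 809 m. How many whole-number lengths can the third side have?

Triangle inequality: 340 < x < 448. Perimeter ≤ 809 gives x ≤ 809 − 54 − 394 = 361.
So 340 < x ≤ 361; integers 341 through 361: 21 values.

21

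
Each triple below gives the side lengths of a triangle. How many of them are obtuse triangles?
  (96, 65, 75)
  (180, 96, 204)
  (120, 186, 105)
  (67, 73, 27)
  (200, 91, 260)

3

(96,65,75): 65²+75² = 9850 > 9216 = 96² → acute
(180,96,204): 96²+180² = 41616 = 204² → right
(120,186,105): 105²+120² = 25425 < 34596 = 186² → obtuse
(67,73,27): 27²+67² = 5218 < 5329 = 73² → obtuse
(200,91,260): 91²+200² = 48281 < 67600 = 260² → obtuse
3 of the 5 are obtuse.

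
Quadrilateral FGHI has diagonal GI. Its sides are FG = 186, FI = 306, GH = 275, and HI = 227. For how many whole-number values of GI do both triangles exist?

371

From triangle FGI: 120 < GI < 492.
From triangle HGI: 48 < GI < 502.
Intersection: 120 < GI < 492, so integers 121 through 491: 371 values.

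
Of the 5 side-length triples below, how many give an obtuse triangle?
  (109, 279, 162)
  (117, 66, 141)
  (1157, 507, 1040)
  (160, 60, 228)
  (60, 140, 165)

2

(109,279,162): 109+162 ≤ 279, not a triangle
(117,66,141): 66²+117² = 18045 < 19881 = 141² → obtuse
(1157,507,1040): 507²+1040² = 1338649 = 1157² → right
(160,60,228): 60+160 ≤ 228, not a triangle
(60,140,165): 60²+140² = 23200 < 27225 = 165² → obtuse
2 of the 5 are obtuse.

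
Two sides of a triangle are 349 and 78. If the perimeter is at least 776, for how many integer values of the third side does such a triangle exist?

78

Triangle inequality: 271 < x < 427. Perimeter ≥ 776 gives x ≥ 776 − 349 − 78 = 349.
So 349 ≤ x < 427; integers 349 through 426: 78 values.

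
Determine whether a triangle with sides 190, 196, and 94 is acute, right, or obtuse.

Compare the square of the longest side to the sum of squares of the other two: 94² + 190² = 44936 > 38416 = 196².

acute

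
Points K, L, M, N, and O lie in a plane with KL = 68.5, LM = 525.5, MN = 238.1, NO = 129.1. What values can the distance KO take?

The maximum is all hops collinear in one direction: 68.5 + 525.5 + 238.1 + 129.1 = 961.2.
The longest hop is 525.5; the others sum to 435.7. Folding the others back against it leaves at least 525.5 − 435.7 = 89.8.

89.8 ≤ KO ≤ 961.2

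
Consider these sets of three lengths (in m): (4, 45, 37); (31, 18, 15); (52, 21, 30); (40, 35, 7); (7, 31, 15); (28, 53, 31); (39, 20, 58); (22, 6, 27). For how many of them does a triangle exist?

5

(4,37,45): 4+37 ≤ 45 → not valid
(15,18,31): 15+18 > 31 → valid
(21,30,52): 21+30 ≤ 52 → not valid
(7,35,40): 7+35 > 40 → valid
(7,15,31): 7+15 ≤ 31 → not valid
(28,31,53): 28+31 > 53 → valid
(20,39,58): 20+39 > 58 → valid
(6,22,27): 6+22 > 27 → valid
5 of the 8 triples form a triangle.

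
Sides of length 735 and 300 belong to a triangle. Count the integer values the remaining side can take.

599

The third side lies in the open interval (435, 1035).
Integers from 436 to 1034 inclusive: 1034 − 436 + 1 = 599.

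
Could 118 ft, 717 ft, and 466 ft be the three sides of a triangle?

No

The longest side is 717, but the other two sum to only 584.
584 < 717, so the triangle inequality fails.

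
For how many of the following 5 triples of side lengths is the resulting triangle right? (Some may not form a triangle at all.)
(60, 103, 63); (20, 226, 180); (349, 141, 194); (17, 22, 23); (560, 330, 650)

(60,103,63): 60²+63² = 7569 < 10609 = 103² → obtuse
(20,226,180): 20+180 ≤ 226, not a triangle
(349,141,194): 141+194 ≤ 349, not a triangle
(17,22,23): 17²+22² = 773 > 529 = 23² → acute
(560,330,650): 330²+560² = 422500 = 650² → right
1 of the 5 is right.

1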